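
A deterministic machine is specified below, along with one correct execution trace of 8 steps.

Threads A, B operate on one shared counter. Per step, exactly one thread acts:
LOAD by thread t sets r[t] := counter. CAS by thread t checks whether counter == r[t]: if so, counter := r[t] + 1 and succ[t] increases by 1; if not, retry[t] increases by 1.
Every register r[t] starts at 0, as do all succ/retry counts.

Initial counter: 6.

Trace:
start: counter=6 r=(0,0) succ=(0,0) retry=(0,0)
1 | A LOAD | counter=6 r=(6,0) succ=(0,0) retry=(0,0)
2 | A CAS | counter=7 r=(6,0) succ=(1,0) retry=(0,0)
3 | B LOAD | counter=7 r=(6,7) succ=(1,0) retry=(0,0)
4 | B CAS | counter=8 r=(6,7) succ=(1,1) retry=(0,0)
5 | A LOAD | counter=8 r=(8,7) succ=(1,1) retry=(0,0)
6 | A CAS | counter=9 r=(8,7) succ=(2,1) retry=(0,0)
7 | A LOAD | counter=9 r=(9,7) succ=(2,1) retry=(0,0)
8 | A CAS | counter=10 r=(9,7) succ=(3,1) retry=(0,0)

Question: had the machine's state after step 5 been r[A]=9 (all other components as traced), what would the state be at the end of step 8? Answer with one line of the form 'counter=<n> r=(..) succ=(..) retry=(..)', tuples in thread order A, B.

counter=9 r=(8,7) succ=(2,1) retry=(1,0)

state after step 5 := counter=8 r=(9,7) succ=(1,1) retry=(0,0)
6 | A CAS | counter=8 r=(9,7) succ=(1,1) retry=(1,0)
7 | A LOAD | counter=8 r=(8,7) succ=(1,1) retry=(1,0)
8 | A CAS | counter=9 r=(8,7) succ=(2,1) retry=(1,0)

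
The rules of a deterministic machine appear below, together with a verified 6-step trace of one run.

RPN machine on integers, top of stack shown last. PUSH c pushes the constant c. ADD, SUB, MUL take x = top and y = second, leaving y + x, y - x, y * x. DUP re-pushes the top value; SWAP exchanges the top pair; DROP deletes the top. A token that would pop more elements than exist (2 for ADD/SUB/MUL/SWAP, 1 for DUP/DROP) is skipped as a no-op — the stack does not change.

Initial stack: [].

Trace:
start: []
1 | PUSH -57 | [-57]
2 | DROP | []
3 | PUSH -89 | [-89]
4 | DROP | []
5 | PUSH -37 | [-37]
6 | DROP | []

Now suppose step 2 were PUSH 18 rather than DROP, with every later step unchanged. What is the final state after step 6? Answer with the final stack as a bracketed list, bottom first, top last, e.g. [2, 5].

[-57, 18]

(re-executing from step 2 with the substitution; state before step 2: [-57])
2 | PUSH 18 | [-57, 18]
3 | PUSH -89 | [-57, 18, -89]
4 | DROP | [-57, 18]
5 | PUSH -37 | [-57, 18, -37]
6 | DROP | [-57, 18]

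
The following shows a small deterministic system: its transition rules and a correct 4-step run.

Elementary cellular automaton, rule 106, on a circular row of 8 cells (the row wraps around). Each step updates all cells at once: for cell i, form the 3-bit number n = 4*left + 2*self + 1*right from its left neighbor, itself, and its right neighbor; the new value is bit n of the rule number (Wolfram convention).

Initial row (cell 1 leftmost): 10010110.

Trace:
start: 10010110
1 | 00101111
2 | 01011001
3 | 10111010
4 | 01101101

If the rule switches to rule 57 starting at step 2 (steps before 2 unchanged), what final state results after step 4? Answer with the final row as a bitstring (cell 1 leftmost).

(re-executing steps 2..4 under rule 57; state before step 2: 00101111)
2 | 10011000
3 | 01010110
4 | 00101101

00101101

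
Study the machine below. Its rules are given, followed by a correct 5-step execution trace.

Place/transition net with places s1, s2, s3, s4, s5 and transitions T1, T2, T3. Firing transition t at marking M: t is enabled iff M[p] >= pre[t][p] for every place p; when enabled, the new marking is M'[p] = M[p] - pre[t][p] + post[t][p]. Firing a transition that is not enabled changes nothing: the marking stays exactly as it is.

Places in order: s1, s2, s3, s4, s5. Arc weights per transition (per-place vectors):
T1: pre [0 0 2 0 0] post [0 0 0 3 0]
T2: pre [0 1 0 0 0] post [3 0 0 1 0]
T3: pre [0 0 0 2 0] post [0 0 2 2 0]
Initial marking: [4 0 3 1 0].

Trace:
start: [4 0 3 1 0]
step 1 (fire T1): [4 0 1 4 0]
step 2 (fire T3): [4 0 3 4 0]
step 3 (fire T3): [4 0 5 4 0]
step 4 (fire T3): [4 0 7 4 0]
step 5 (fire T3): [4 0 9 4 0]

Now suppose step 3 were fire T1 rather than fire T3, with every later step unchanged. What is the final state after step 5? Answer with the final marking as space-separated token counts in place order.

4 0 5 7 0

(re-executing from step 3 with the substitution; state before step 3: [4 0 3 4 0])
step 3 (fire T1): [4 0 1 7 0]
step 4 (fire T3): [4 0 3 7 0]
step 5 (fire T3): [4 0 5 7 0]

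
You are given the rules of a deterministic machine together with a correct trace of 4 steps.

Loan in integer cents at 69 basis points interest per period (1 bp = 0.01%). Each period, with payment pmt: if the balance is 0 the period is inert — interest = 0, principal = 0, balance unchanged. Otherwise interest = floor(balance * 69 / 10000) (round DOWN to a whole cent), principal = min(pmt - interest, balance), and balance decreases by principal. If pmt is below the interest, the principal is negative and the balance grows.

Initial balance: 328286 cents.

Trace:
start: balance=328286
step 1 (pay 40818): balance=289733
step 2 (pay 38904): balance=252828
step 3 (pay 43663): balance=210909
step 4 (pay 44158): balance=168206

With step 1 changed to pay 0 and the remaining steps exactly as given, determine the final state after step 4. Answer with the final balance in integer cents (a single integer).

209874

(re-executing from step 1 with the substitution; state before step 1: balance=328286)
step 1 (pay 0): balance=330551
step 2 (pay 38904): balance=293927
step 3 (pay 43663): balance=252292
step 4 (pay 44158): balance=209874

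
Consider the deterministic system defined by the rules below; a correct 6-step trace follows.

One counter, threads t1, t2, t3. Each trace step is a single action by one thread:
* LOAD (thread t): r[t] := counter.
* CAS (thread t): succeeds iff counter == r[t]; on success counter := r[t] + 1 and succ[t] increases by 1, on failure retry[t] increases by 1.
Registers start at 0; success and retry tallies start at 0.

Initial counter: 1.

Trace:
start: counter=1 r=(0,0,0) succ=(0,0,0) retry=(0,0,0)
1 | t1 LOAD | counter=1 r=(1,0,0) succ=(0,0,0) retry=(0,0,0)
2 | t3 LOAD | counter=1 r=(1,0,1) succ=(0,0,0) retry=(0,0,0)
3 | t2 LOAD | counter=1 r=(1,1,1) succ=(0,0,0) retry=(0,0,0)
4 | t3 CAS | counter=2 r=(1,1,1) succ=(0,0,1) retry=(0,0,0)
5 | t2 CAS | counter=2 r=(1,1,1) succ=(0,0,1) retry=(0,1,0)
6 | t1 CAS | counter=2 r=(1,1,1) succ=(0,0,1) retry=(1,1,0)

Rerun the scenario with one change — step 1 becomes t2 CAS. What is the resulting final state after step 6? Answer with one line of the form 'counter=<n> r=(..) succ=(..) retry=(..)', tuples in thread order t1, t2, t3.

(re-executing from step 1 with the substitution; state before step 1: counter=1 r=(0,0,0) succ=(0,0,0) retry=(0,0,0))
1 | t2 CAS | counter=1 r=(0,0,0) succ=(0,0,0) retry=(0,1,0)
2 | t3 LOAD | counter=1 r=(0,0,1) succ=(0,0,0) retry=(0,1,0)
3 | t2 LOAD | counter=1 r=(0,1,1) succ=(0,0,0) retry=(0,1,0)
4 | t3 CAS | counter=2 r=(0,1,1) succ=(0,0,1) retry=(0,1,0)
5 | t2 CAS | counter=2 r=(0,1,1) succ=(0,0,1) retry=(0,2,0)
6 | t1 CAS | counter=2 r=(0,1,1) succ=(0,0,1) retry=(1,2,0)

counter=2 r=(0,1,1) succ=(0,0,1) retry=(1,2,0)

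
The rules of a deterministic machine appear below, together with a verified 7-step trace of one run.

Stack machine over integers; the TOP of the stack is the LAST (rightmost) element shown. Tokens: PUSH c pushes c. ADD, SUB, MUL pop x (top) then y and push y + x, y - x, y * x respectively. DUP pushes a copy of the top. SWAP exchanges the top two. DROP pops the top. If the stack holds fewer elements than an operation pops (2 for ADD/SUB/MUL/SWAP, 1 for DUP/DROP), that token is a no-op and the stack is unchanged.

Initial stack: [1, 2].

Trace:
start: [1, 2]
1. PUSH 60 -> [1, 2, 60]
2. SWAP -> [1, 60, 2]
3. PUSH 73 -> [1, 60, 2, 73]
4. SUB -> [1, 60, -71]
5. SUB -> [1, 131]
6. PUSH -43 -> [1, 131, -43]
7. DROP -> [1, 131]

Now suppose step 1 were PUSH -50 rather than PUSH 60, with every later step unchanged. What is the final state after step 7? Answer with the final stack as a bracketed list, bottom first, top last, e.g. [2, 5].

[1, 21]

(re-executing from step 1 with the substitution; state before step 1: [1, 2])
1. PUSH -50 -> [1, 2, -50]
2. SWAP -> [1, -50, 2]
3. PUSH 73 -> [1, -50, 2, 73]
4. SUB -> [1, -50, -71]
5. SUB -> [1, 21]
6. PUSH -43 -> [1, 21, -43]
7. DROP -> [1, 21]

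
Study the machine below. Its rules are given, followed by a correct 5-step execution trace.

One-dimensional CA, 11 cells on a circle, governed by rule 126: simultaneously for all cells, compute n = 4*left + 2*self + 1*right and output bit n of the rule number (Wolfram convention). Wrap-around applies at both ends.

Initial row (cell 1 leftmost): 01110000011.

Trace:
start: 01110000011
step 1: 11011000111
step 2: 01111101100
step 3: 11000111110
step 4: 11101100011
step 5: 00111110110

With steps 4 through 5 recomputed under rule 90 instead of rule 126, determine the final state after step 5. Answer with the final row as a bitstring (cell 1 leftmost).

(re-executing steps 4..5 under rule 90; state before step 4: 11000111110)
step 4: 11101100010
step 5: 10101110100

10101110100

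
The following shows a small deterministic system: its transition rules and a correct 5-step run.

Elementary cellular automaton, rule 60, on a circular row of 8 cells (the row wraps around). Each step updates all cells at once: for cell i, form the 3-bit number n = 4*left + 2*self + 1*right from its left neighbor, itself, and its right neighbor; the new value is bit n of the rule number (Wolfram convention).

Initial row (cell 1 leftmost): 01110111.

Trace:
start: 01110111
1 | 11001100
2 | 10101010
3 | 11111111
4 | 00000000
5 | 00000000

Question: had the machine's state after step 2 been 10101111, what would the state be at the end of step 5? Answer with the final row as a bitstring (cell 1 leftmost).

01100110

state after step 2 := 10101111
3 | 01111000
4 | 01000100
5 | 01100110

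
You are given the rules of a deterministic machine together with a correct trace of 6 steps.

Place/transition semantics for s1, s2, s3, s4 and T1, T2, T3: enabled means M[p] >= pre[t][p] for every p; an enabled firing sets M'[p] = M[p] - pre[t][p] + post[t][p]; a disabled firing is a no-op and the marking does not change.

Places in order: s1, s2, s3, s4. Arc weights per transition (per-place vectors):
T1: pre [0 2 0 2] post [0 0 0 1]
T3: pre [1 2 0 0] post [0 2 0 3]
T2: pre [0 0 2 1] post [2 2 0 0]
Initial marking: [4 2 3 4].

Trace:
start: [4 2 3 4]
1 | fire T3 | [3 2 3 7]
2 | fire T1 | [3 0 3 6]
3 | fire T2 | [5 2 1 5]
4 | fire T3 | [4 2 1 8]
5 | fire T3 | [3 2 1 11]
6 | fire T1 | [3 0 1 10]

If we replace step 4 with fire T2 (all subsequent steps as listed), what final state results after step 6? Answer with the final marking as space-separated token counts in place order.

4 0 1 7

(re-executing from step 4 with the substitution; state before step 4: [5 2 1 5])
4 | fire T2 | [5 2 1 5]
5 | fire T3 | [4 2 1 8]
6 | fire T1 | [4 0 1 7]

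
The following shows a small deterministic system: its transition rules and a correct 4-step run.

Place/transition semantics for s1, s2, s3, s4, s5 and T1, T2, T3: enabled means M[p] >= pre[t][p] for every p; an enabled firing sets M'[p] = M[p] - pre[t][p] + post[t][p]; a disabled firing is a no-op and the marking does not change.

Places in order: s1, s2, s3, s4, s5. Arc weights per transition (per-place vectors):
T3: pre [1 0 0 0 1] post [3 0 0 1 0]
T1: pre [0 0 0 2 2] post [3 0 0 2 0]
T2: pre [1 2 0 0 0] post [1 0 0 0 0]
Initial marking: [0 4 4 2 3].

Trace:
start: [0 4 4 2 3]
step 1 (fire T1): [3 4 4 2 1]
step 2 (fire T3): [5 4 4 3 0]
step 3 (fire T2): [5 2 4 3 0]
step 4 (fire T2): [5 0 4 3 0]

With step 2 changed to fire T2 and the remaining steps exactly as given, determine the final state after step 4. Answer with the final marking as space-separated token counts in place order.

(re-executing from step 2 with the substitution; state before step 2: [3 4 4 2 1])
step 2 (fire T2): [3 2 4 2 1]
step 3 (fire T2): [3 0 4 2 1]
step 4 (fire T2): [3 0 4 2 1]

3 0 4 2 1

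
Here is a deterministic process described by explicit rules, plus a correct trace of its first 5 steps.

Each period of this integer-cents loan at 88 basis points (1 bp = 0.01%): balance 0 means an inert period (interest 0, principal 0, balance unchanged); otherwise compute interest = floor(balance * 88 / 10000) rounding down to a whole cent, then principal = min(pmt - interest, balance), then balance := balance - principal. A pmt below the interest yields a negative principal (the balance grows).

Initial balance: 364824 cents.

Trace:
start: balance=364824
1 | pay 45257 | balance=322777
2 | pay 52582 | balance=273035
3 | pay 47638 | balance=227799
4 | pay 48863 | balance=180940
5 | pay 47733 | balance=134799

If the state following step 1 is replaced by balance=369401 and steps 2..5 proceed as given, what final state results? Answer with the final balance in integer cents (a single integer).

183086

state after step 1 := balance=369401
2 | pay 52582 | balance=320069
3 | pay 47638 | balance=275247
4 | pay 48863 | balance=228806
5 | pay 47733 | balance=183086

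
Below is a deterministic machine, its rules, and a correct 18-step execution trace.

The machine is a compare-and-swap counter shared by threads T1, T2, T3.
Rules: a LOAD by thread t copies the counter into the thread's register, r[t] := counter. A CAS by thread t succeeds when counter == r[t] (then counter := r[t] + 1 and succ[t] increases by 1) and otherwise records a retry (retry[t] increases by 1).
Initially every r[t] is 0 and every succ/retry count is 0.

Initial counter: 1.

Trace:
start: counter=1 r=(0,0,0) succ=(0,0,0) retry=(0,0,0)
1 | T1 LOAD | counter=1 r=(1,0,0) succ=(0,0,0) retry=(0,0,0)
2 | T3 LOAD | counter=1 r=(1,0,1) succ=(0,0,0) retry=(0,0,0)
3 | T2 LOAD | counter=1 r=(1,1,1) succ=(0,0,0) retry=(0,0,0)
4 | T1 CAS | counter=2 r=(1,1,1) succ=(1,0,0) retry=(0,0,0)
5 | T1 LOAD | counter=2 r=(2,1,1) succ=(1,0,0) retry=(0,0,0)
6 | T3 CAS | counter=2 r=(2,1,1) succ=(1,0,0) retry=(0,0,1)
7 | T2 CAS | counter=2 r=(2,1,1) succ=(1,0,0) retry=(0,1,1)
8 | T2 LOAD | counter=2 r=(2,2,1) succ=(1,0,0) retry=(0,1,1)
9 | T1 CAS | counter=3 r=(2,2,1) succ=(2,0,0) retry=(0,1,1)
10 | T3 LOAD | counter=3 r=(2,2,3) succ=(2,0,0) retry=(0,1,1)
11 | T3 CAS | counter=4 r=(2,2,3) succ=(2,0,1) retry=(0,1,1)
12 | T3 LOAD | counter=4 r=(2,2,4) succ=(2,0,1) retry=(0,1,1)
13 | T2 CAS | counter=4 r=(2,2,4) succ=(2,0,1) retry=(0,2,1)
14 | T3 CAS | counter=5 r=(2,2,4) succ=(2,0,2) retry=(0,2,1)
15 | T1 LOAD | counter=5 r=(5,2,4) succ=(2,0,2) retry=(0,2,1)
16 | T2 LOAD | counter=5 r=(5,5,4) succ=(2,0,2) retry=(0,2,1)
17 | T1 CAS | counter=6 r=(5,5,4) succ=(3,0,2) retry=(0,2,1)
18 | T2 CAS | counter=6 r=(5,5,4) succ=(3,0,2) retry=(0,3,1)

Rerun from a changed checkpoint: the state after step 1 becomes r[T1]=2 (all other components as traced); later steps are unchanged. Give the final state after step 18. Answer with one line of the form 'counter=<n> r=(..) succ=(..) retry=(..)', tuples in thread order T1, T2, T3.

counter=5 r=(4,4,3) succ=(1,0,3) retry=(2,3,0)

state after step 1 := counter=1 r=(2,0,0) succ=(0,0,0) retry=(0,0,0)
2 | T3 LOAD | counter=1 r=(2,0,1) succ=(0,0,0) retry=(0,0,0)
3 | T2 LOAD | counter=1 r=(2,1,1) succ=(0,0,0) retry=(0,0,0)
4 | T1 CAS | counter=1 r=(2,1,1) succ=(0,0,0) retry=(1,0,0)
5 | T1 LOAD | counter=1 r=(1,1,1) succ=(0,0,0) retry=(1,0,0)
6 | T3 CAS | counter=2 r=(1,1,1) succ=(0,0,1) retry=(1,0,0)
7 | T2 CAS | counter=2 r=(1,1,1) succ=(0,0,1) retry=(1,1,0)
8 | T2 LOAD | counter=2 r=(1,2,1) succ=(0,0,1) retry=(1,1,0)
9 | T1 CAS | counter=2 r=(1,2,1) succ=(0,0,1) retry=(2,1,0)
10 | T3 LOAD | counter=2 r=(1,2,2) succ=(0,0,1) retry=(2,1,0)
11 | T3 CAS | counter=3 r=(1,2,2) succ=(0,0,2) retry=(2,1,0)
12 | T3 LOAD | counter=3 r=(1,2,3) succ=(0,0,2) retry=(2,1,0)
13 | T2 CAS | counter=3 r=(1,2,3) succ=(0,0,2) retry=(2,2,0)
14 | T3 CAS | counter=4 r=(1,2,3) succ=(0,0,3) retry=(2,2,0)
15 | T1 LOAD | counter=4 r=(4,2,3) succ=(0,0,3) retry=(2,2,0)
16 | T2 LOAD | counter=4 r=(4,4,3) succ=(0,0,3) retry=(2,2,0)
17 | T1 CAS | counter=5 r=(4,4,3) succ=(1,0,3) retry=(2,2,0)
18 | T2 CAS | counter=5 r=(4,4,3) succ=(1,0,3) retry=(2,3,0)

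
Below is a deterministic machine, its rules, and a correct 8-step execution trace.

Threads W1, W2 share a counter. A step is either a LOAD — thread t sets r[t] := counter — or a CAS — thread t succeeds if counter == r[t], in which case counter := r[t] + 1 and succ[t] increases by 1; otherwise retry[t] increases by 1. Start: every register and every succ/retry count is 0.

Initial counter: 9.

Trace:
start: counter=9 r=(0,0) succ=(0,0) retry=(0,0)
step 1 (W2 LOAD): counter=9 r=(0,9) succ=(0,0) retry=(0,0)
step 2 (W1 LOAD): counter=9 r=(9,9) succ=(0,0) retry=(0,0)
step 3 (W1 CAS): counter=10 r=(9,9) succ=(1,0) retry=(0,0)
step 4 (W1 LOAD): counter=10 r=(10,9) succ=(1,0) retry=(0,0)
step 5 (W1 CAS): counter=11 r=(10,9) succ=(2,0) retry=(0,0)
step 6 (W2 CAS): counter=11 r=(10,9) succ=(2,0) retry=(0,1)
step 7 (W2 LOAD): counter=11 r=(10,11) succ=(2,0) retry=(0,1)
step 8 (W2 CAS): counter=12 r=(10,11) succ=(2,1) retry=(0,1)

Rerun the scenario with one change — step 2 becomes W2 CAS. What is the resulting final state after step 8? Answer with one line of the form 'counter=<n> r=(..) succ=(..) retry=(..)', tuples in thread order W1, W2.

(re-executing from step 2 with the substitution; state before step 2: counter=9 r=(0,9) succ=(0,0) retry=(0,0))
step 2 (W2 CAS): counter=10 r=(0,9) succ=(0,1) retry=(0,0)
step 3 (W1 CAS): counter=10 r=(0,9) succ=(0,1) retry=(1,0)
step 4 (W1 LOAD): counter=10 r=(10,9) succ=(0,1) retry=(1,0)
step 5 (W1 CAS): counter=11 r=(10,9) succ=(1,1) retry=(1,0)
step 6 (W2 CAS): counter=11 r=(10,9) succ=(1,1) retry=(1,1)
step 7 (W2 LOAD): counter=11 r=(10,11) succ=(1,1) retry=(1,1)
step 8 (W2 CAS): counter=12 r=(10,11) succ=(1,2) retry=(1,1)

counter=12 r=(10,11) succ=(1,2) retry=(1,1)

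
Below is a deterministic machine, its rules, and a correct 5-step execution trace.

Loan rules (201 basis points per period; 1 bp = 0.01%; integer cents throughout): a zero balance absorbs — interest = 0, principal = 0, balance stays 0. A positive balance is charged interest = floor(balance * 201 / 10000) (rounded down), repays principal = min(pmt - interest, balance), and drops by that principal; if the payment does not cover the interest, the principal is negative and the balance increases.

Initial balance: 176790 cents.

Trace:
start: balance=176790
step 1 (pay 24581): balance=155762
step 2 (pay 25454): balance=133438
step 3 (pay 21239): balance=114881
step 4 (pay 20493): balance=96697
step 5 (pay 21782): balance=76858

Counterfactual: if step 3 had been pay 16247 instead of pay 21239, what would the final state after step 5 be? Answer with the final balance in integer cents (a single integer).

(re-executing from step 3 with the substitution; state before step 3: balance=133438)
step 3 (pay 16247): balance=119873
step 4 (pay 20493): balance=101789
step 5 (pay 21782): balance=82052

82052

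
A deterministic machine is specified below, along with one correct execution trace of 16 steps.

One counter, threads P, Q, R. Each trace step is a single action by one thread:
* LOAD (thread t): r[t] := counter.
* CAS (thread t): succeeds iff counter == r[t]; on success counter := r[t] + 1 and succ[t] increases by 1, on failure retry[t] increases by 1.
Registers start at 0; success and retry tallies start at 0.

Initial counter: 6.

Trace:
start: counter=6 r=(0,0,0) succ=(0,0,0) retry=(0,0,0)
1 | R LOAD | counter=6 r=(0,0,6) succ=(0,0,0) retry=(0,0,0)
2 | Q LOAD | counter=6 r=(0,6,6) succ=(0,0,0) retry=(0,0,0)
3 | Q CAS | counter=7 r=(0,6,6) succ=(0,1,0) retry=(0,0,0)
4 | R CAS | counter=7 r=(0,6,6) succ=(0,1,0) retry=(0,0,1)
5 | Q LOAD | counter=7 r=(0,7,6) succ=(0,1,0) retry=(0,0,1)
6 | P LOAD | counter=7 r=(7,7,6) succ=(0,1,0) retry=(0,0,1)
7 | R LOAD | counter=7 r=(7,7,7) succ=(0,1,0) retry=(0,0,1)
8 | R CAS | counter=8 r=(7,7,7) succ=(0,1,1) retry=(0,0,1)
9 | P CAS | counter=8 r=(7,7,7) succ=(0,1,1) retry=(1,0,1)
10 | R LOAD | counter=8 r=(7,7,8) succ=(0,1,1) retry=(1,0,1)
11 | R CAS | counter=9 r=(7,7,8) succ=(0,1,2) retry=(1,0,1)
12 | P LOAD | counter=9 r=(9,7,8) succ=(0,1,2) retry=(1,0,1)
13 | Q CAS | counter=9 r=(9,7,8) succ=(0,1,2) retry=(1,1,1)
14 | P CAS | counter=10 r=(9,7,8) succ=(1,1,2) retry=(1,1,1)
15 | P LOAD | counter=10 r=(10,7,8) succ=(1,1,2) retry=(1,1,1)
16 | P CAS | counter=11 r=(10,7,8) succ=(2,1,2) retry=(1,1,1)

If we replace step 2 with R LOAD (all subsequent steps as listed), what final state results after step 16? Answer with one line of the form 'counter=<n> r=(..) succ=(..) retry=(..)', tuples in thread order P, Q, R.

(re-executing from step 2 with the substitution; state before step 2: counter=6 r=(0,0,6) succ=(0,0,0) retry=(0,0,0))
2 | R LOAD | counter=6 r=(0,0,6) succ=(0,0,0) retry=(0,0,0)
3 | Q CAS | counter=6 r=(0,0,6) succ=(0,0,0) retry=(0,1,0)
4 | R CAS | counter=7 r=(0,0,6) succ=(0,0,1) retry=(0,1,0)
5 | Q LOAD | counter=7 r=(0,7,6) succ=(0,0,1) retry=(0,1,0)
6 | P LOAD | counter=7 r=(7,7,6) succ=(0,0,1) retry=(0,1,0)
7 | R LOAD | counter=7 r=(7,7,7) succ=(0,0,1) retry=(0,1,0)
8 | R CAS | counter=8 r=(7,7,7) succ=(0,0,2) retry=(0,1,0)
9 | P CAS | counter=8 r=(7,7,7) succ=(0,0,2) retry=(1,1,0)
10 | R LOAD | counter=8 r=(7,7,8) succ=(0,0,2) retry=(1,1,0)
11 | R CAS | counter=9 r=(7,7,8) succ=(0,0,3) retry=(1,1,0)
12 | P LOAD | counter=9 r=(9,7,8) succ=(0,0,3) retry=(1,1,0)
13 | Q CAS | counter=9 r=(9,7,8) succ=(0,0,3) retry=(1,2,0)
14 | P CAS | counter=10 r=(9,7,8) succ=(1,0,3) retry=(1,2,0)
15 | P LOAD | counter=10 r=(10,7,8) succ=(1,0,3) retry=(1,2,0)
16 | P CAS | counter=11 r=(10,7,8) succ=(2,0,3) retry=(1,2,0)

counter=11 r=(10,7,8) succ=(2,0,3) retry=(1,2,0)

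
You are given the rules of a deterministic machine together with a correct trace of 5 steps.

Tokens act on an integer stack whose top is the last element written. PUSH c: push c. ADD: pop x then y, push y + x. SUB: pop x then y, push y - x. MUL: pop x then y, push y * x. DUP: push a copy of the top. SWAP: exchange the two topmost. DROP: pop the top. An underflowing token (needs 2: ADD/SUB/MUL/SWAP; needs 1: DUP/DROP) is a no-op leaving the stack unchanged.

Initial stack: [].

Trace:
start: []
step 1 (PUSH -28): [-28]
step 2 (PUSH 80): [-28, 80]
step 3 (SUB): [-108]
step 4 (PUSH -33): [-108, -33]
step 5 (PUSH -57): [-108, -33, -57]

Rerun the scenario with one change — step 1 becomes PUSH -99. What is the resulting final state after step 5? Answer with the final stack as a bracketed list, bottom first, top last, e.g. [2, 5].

(re-executing from step 1 with the substitution; state before step 1: [])
step 1 (PUSH -99): [-99]
step 2 (PUSH 80): [-99, 80]
step 3 (SUB): [-179]
step 4 (PUSH -33): [-179, -33]
step 5 (PUSH -57): [-179, -33, -57]

[-179, -33, -57]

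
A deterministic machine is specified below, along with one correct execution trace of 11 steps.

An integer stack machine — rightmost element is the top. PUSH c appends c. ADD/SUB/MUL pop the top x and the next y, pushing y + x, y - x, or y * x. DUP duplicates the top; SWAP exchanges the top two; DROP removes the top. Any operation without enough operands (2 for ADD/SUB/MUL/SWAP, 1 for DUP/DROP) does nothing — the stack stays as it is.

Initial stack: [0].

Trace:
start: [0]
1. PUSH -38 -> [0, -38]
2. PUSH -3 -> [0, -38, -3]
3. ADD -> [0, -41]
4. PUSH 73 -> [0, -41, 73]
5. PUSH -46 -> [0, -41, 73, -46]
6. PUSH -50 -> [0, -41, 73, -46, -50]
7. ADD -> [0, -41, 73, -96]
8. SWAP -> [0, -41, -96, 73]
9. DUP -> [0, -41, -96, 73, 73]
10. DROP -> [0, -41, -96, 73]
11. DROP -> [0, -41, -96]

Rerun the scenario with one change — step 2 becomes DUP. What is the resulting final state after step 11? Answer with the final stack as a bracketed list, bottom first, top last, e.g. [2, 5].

(re-executing from step 2 with the substitution; state before step 2: [0, -38])
2. DUP -> [0, -38, -38]
3. ADD -> [0, -76]
4. PUSH 73 -> [0, -76, 73]
5. PUSH -46 -> [0, -76, 73, -46]
6. PUSH -50 -> [0, -76, 73, -46, -50]
7. ADD -> [0, -76, 73, -96]
8. SWAP -> [0, -76, -96, 73]
9. DUP -> [0, -76, -96, 73, 73]
10. DROP -> [0, -76, -96, 73]
11. DROP -> [0, -76, -96]

[0, -76, -96]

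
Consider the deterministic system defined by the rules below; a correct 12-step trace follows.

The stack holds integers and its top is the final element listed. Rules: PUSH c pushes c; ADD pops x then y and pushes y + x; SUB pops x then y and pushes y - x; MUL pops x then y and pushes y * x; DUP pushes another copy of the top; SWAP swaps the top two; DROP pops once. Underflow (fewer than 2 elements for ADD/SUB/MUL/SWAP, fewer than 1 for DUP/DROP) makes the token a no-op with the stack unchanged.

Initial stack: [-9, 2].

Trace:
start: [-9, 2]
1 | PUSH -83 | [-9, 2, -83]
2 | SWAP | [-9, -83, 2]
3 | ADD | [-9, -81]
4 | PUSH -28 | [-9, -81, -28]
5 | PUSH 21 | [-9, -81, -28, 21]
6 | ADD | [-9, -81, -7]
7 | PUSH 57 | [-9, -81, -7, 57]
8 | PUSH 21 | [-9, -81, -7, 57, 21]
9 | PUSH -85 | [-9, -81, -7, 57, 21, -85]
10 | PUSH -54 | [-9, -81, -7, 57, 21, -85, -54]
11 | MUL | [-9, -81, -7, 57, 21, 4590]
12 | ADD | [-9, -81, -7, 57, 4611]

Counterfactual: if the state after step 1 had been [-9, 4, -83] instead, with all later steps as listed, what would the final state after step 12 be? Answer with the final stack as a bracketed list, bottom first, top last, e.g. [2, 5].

state after step 1 := [-9, 4, -83]
2 | SWAP | [-9, -83, 4]
3 | ADD | [-9, -79]
4 | PUSH -28 | [-9, -79, -28]
5 | PUSH 21 | [-9, -79, -28, 21]
6 | ADD | [-9, -79, -7]
7 | PUSH 57 | [-9, -79, -7, 57]
8 | PUSH 21 | [-9, -79, -7, 57, 21]
9 | PUSH -85 | [-9, -79, -7, 57, 21, -85]
10 | PUSH -54 | [-9, -79, -7, 57, 21, -85, -54]
11 | MUL | [-9, -79, -7, 57, 21, 4590]
12 | ADD | [-9, -79, -7, 57, 4611]

[-9, -79, -7, 57, 4611]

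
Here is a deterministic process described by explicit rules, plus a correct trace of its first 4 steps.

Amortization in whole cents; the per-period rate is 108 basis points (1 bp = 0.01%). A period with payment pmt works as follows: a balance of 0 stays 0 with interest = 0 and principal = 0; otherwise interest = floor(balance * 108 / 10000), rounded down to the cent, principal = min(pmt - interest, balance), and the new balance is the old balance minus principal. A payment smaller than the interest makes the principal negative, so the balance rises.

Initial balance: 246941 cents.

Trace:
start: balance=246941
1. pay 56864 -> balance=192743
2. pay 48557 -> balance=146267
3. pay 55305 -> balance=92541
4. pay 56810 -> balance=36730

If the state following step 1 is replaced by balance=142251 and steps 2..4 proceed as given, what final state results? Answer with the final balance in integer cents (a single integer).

state after step 1 := balance=142251
2. pay 48557 -> balance=95230
3. pay 55305 -> balance=40953
4. pay 56810 -> balance=0

0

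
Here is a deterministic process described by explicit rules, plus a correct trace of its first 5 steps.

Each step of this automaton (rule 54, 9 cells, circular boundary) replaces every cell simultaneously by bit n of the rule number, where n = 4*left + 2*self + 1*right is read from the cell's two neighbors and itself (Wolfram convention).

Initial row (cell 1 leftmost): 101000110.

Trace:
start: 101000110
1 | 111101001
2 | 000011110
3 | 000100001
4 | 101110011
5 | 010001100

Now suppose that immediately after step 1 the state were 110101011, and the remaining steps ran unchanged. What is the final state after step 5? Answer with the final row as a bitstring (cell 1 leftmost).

state after step 1 := 110101011
2 | 001111100
3 | 010000010
4 | 111000111
5 | 000101000

000101000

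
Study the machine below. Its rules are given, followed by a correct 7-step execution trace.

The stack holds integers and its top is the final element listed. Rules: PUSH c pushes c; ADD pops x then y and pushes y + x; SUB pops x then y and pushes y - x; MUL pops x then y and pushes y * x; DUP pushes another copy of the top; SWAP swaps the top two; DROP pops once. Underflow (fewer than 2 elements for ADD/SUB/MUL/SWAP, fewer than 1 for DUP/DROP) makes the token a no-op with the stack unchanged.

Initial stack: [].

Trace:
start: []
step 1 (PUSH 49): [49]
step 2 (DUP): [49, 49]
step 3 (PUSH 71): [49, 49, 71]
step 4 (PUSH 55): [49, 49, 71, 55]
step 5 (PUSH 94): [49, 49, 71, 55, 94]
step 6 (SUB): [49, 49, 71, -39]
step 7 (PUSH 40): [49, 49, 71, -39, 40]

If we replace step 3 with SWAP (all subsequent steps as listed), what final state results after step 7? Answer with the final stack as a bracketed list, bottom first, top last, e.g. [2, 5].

[49, 49, -39, 40]

(re-executing from step 3 with the substitution; state before step 3: [49, 49])
step 3 (SWAP): [49, 49]
step 4 (PUSH 55): [49, 49, 55]
step 5 (PUSH 94): [49, 49, 55, 94]
step 6 (SUB): [49, 49, -39]
step 7 (PUSH 40): [49, 49, -39, 40]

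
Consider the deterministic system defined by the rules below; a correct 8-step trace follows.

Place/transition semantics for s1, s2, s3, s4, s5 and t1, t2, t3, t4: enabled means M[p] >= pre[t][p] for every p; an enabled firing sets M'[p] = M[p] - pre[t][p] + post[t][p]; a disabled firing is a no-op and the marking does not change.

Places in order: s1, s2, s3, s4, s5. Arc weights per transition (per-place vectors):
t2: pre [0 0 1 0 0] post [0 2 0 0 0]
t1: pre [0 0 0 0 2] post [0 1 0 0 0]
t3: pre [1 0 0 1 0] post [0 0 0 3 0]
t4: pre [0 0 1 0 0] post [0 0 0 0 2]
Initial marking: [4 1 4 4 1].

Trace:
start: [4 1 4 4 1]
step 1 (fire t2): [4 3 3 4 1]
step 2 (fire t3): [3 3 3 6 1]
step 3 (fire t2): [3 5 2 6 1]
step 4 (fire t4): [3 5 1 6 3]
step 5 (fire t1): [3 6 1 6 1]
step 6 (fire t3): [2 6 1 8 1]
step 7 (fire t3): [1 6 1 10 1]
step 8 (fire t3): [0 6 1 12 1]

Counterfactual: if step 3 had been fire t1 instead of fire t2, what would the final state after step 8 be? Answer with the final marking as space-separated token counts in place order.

(re-executing from step 3 with the substitution; state before step 3: [3 3 3 6 1])
step 3 (fire t1): [3 3 3 6 1]
step 4 (fire t4): [3 3 2 6 3]
step 5 (fire t1): [3 4 2 6 1]
step 6 (fire t3): [2 4 2 8 1]
step 7 (fire t3): [1 4 2 10 1]
step 8 (fire t3): [0 4 2 12 1]

0 4 2 12 1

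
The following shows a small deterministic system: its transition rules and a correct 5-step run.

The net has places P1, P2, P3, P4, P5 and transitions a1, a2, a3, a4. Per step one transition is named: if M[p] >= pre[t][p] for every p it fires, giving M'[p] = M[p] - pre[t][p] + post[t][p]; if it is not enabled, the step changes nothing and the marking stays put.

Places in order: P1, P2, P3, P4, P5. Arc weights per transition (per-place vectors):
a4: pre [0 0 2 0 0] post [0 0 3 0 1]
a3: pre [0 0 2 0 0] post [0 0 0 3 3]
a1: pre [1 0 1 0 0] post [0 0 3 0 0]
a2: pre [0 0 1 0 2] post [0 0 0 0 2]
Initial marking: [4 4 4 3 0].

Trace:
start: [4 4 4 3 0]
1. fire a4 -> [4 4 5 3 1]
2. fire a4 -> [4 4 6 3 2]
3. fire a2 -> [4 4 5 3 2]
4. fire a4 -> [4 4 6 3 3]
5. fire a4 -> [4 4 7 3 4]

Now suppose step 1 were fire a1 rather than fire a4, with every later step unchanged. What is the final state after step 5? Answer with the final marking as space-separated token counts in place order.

3 4 9 3 3

(re-executing from step 1 with the substitution; state before step 1: [4 4 4 3 0])
1. fire a1 -> [3 4 6 3 0]
2. fire a4 -> [3 4 7 3 1]
3. fire a2 -> [3 4 7 3 1]
4. fire a4 -> [3 4 8 3 2]
5. fire a4 -> [3 4 9 3 3]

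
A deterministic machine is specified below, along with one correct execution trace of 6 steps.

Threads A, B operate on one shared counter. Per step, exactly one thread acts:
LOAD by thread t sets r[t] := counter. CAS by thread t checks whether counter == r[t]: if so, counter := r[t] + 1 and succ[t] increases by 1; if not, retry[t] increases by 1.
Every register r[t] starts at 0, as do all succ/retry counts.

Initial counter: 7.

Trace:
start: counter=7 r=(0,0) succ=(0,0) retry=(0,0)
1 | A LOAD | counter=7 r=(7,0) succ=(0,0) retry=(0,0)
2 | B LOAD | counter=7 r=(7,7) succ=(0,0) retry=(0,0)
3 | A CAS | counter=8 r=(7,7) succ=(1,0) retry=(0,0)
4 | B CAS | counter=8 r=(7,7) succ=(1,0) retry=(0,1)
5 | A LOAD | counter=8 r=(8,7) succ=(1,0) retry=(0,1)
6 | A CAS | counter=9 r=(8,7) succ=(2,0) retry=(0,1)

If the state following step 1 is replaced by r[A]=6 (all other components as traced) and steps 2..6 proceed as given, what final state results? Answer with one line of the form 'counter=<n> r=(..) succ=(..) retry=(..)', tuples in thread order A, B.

state after step 1 := counter=7 r=(6,0) succ=(0,0) retry=(0,0)
2 | B LOAD | counter=7 r=(6,7) succ=(0,0) retry=(0,0)
3 | A CAS | counter=7 r=(6,7) succ=(0,0) retry=(1,0)
4 | B CAS | counter=8 r=(6,7) succ=(0,1) retry=(1,0)
5 | A LOAD | counter=8 r=(8,7) succ=(0,1) retry=(1,0)
6 | A CAS | counter=9 r=(8,7) succ=(1,1) retry=(1,0)

counter=9 r=(8,7) succ=(1,1) retry=(1,0)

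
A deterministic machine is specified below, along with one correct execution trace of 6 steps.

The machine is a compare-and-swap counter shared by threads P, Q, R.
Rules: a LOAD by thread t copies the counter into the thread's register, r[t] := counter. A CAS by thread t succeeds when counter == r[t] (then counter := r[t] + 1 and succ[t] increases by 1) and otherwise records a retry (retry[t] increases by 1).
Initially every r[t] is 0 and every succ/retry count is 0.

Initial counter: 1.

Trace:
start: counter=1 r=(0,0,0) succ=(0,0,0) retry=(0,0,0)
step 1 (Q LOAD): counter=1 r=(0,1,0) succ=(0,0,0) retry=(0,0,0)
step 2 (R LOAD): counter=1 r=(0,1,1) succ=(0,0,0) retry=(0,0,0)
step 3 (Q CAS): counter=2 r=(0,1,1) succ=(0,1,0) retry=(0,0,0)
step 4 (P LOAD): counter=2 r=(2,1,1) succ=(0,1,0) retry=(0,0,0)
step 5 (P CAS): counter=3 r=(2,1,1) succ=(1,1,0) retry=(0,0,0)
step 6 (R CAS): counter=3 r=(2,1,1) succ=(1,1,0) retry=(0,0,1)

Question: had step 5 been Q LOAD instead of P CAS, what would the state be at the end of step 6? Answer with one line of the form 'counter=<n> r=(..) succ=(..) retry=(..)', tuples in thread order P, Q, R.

counter=2 r=(2,2,1) succ=(0,1,0) retry=(0,0,1)

(re-executing from step 5 with the substitution; state before step 5: counter=2 r=(2,1,1) succ=(0,1,0) retry=(0,0,0))
step 5 (Q LOAD): counter=2 r=(2,2,1) succ=(0,1,0) retry=(0,0,0)
step 6 (R CAS): counter=2 r=(2,2,1) succ=(0,1,0) retry=(0,0,1)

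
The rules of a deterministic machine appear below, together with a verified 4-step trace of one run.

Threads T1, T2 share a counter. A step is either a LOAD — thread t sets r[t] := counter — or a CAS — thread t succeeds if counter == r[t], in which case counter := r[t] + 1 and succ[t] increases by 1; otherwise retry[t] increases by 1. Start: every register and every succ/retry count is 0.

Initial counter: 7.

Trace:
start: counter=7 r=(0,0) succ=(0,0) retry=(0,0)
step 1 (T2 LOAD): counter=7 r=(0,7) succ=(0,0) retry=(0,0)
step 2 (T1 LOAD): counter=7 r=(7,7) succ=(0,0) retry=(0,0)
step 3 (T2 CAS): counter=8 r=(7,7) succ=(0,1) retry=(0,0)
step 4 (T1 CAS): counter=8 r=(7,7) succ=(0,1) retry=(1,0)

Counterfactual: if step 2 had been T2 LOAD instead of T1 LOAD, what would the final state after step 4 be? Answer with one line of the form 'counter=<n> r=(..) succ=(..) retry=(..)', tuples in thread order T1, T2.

(re-executing from step 2 with the substitution; state before step 2: counter=7 r=(0,7) succ=(0,0) retry=(0,0))
step 2 (T2 LOAD): counter=7 r=(0,7) succ=(0,0) retry=(0,0)
step 3 (T2 CAS): counter=8 r=(0,7) succ=(0,1) retry=(0,0)
step 4 (T1 CAS): counter=8 r=(0,7) succ=(0,1) retry=(1,0)

counter=8 r=(0,7) succ=(0,1) retry=(1,0)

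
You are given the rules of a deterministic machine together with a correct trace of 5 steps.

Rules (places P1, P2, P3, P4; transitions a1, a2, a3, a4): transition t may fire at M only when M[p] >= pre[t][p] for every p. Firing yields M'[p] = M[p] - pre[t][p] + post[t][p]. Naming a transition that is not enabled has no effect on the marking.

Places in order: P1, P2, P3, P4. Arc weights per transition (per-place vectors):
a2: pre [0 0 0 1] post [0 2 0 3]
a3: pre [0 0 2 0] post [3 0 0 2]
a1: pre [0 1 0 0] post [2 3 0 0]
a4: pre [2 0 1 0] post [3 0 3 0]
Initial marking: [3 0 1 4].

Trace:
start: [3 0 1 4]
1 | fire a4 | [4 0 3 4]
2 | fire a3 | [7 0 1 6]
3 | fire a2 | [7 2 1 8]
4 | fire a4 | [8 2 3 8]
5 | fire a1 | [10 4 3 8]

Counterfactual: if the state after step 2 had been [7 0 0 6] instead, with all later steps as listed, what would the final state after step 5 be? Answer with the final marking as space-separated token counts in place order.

state after step 2 := [7 0 0 6]
3 | fire a2 | [7 2 0 8]
4 | fire a4 | [7 2 0 8]
5 | fire a1 | [9 4 0 8]

9 4 0 8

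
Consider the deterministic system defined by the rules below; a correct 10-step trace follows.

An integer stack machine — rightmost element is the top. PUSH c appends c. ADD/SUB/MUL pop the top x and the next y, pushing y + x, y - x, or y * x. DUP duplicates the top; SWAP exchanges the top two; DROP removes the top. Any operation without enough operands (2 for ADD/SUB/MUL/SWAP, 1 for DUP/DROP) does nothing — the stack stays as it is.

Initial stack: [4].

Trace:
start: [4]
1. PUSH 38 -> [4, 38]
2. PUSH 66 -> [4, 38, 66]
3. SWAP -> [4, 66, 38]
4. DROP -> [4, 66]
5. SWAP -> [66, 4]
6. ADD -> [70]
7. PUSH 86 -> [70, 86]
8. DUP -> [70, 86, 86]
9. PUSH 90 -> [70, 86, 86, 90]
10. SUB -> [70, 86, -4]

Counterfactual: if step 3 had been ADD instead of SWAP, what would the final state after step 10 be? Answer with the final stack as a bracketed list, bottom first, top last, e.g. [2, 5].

[4, 86, -4]

(re-executing from step 3 with the substitution; state before step 3: [4, 38, 66])
3. ADD -> [4, 104]
4. DROP -> [4]
5. SWAP -> [4]
6. ADD -> [4]
7. PUSH 86 -> [4, 86]
8. DUP -> [4, 86, 86]
9. PUSH 90 -> [4, 86, 86, 90]
10. SUB -> [4, 86, -4]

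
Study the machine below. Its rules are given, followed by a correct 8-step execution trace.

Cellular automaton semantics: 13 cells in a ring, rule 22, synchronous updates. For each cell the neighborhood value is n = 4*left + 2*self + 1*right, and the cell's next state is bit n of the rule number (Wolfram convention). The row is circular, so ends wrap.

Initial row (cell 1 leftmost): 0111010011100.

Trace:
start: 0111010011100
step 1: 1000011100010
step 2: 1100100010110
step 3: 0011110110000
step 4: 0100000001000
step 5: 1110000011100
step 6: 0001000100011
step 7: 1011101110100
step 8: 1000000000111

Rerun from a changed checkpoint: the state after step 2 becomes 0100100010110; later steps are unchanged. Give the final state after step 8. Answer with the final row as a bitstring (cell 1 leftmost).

state after step 2 := 0100100010110
step 3: 1111110110001
step 4: 0000000001010
step 5: 0000000011011
step 6: 1000000100000
step 7: 1100001110001
step 8: 0010010001010

0010010001010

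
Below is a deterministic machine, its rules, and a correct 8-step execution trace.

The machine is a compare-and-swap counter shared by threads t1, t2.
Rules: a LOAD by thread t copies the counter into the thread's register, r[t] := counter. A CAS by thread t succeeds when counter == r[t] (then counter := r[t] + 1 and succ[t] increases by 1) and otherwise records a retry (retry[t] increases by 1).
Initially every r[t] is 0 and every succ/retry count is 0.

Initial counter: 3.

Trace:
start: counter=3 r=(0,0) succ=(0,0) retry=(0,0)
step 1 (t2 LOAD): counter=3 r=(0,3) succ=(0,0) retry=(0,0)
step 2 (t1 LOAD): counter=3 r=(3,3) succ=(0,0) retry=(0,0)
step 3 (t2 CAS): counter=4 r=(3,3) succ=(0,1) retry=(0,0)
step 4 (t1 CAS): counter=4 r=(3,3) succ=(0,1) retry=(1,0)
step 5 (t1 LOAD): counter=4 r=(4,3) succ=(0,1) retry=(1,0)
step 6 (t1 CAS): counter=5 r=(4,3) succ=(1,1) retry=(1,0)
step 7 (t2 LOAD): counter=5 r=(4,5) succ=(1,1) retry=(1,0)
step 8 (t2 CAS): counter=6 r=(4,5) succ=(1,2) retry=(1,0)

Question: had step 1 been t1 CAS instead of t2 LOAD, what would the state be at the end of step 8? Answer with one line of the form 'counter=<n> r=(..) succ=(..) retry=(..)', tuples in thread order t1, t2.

counter=6 r=(4,5) succ=(2,1) retry=(1,1)

(re-executing from step 1 with the substitution; state before step 1: counter=3 r=(0,0) succ=(0,0) retry=(0,0))
step 1 (t1 CAS): counter=3 r=(0,0) succ=(0,0) retry=(1,0)
step 2 (t1 LOAD): counter=3 r=(3,0) succ=(0,0) retry=(1,0)
step 3 (t2 CAS): counter=3 r=(3,0) succ=(0,0) retry=(1,1)
step 4 (t1 CAS): counter=4 r=(3,0) succ=(1,0) retry=(1,1)
step 5 (t1 LOAD): counter=4 r=(4,0) succ=(1,0) retry=(1,1)
step 6 (t1 CAS): counter=5 r=(4,0) succ=(2,0) retry=(1,1)
step 7 (t2 LOAD): counter=5 r=(4,5) succ=(2,0) retry=(1,1)
step 8 (t2 CAS): counter=6 r=(4,5) succ=(2,1) retry=(1,1)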